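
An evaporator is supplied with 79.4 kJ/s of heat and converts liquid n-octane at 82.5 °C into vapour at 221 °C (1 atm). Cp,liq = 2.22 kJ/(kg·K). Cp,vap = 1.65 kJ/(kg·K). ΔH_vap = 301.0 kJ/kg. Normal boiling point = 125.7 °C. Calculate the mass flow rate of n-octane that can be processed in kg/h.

Δh = 2.22×(125.7−82.5) + 301.0 + 1.65×(221−125.7) = 554.15 kJ/kg
Q = 79.4 kJ/s = 79.4 kJ/s = 285840 kJ/h
ṁ = Q/Δh = 285840 / 554.15 = 515.82 kg/h

ṁ = 516 kg/h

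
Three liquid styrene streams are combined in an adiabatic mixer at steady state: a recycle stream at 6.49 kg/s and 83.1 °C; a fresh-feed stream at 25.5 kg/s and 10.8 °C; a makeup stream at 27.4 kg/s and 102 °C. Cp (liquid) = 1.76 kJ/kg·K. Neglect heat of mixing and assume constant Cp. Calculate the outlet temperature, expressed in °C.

Adiabatic, steady state ⇒ Σ ṁᵢCp,ᵢ(T_out − Tᵢ) = 0
T_out = Σ ṁᵢCp,ᵢTᵢ / Σ ṁᵢCp,ᵢ
      = 6352.8 / 104.53 = 60.777 °C

T_out = 60.8 °C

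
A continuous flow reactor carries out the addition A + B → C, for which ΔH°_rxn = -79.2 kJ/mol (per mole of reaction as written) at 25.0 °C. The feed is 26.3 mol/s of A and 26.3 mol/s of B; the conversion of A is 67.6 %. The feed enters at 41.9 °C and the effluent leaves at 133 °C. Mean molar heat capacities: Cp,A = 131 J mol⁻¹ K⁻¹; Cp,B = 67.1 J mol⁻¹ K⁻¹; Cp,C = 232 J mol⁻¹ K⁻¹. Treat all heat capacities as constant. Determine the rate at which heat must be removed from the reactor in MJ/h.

Q_out = 3130 MJ/h

Extent of reaction ξ = 0.676 × 26.3 = 17.779 mol/s
Reaction term: ξ·ΔH°_rxn = 17.779 × -79.2 = -1408.1 kJ/s
Sensible, feed 41.9→25 °C: -88.05 kJ/s
Outlet flows (mol/s): A 8.5212, B 8.5212, C 17.779
Sensible, products 25→133 °C: 627.77 kJ/s
Q = ΔH = -868.36 kJ/s = -868.36 kW
Heat removed = 3126.1 MJ/h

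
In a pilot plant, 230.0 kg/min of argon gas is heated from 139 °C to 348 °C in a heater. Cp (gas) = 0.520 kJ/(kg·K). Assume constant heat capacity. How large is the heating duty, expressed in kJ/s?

Q = 417 kJ/s

Q = ṁ·Cp·ΔT = 230.0 × 0.520 × (348 − 139) = 24996 kJ/min
Converting: 24996 / 60 s = 416.61 kW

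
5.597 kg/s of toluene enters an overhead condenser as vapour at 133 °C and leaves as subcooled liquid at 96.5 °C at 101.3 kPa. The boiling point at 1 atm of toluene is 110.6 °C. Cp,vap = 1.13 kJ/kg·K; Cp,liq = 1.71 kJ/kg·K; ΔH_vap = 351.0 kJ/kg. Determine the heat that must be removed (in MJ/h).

vapour 133→110.6 °C: -25.312 kJ/kg
condensation at 110.6 °C: -351 kJ/kg
liquid 110.6→96.5 °C: -24.111 kJ/kg
Δh = -25.312 + -351 + -24.111 = -400.42 kJ/kg
Q = ṁ·Δh = 5.597 kg/s × -400.42 kJ/kg = -2241.2 kJ/s
|Q| = 2241.2 kW = 8068.2 MJ/h

Q_c = 8070 MJ/h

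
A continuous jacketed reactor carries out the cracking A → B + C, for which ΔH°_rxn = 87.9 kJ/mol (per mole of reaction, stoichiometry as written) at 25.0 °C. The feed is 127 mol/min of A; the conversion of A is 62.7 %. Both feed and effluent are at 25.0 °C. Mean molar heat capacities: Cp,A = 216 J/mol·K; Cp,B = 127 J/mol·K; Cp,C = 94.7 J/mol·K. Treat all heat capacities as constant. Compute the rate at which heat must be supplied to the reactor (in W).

Q_in = 117000 W

Extent of reaction ξ = 0.627 × 127 = 79.629 mol/min
Reaction term: ξ·ΔH°_rxn = 79.629 × 87.9 = 6999.4 kJ/min
Q = ΔH = 6999.4 kJ/min = 116.66 kW
Heat supplied = 116660 W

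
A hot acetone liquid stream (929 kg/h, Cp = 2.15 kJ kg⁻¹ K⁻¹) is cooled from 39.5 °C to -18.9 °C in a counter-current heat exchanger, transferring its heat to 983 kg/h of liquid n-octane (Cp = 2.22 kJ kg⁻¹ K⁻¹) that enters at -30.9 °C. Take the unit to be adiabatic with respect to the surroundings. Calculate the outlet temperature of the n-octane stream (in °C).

T_c,out = 22.6 °C

Heat released by hot stream: Q = 929 × 2.15 × (39.5 − -18.9) = 116650 kJ/h
Energy balance on cold side (adiabatic exchanger): Q = ṁ_c·Cp_c·(T_c,out − T_c,in)
T_c,out = -30.9 + 116650/(983 × 2.22) = 22.552 °C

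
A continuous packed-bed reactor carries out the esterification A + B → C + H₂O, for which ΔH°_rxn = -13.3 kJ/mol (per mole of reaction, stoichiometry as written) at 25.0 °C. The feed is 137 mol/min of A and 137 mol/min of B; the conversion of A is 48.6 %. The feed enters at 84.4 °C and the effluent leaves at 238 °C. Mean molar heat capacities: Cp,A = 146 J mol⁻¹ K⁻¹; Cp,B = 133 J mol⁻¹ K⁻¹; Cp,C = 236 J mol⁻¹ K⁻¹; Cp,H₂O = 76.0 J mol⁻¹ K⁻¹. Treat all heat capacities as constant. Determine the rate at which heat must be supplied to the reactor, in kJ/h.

Extent of reaction ξ = 0.486 × 137 = 66.582 mol/min
Reaction term: ξ·ΔH°_rxn = 66.582 × -13.3 = -885.54 kJ/min
Sensible, feed 84.4→25 °C: -2270.4 kJ/min
Outlet flows (mol/min): A 70.418, B 70.418, C 66.582, H₂O 66.582
Sensible, products 25→238 °C: 8609.5 kJ/min
Q = ΔH = 5453.5 kJ/min = 90.892 kW
Heat supplied = 327210 kJ/h

Q_in = 327000 kJ/h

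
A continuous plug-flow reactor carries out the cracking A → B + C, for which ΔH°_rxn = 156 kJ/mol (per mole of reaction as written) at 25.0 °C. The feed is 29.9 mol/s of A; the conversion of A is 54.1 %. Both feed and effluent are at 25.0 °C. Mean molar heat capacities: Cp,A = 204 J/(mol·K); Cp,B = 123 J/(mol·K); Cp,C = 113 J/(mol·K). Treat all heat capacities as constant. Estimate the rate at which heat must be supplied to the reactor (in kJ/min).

Q_in = 151000 kJ/min

Extent of reaction ξ = 0.541 × 29.9 = 16.176 mol/s
Reaction term: ξ·ΔH°_rxn = 16.176 × 156 = 2523.4 kJ/s
Q = ΔH = 2523.4 kJ/s = 2523.4 kW
Heat supplied = 151410 kJ/min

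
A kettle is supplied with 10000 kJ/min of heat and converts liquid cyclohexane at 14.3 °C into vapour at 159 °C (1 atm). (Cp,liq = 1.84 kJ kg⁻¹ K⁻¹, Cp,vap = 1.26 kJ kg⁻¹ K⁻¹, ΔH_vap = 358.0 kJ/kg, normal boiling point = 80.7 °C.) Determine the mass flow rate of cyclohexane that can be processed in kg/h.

ṁ = 1040 kg/h

Δh = 1.84×(80.7−14.3) + 358.0 + 1.26×(159−80.7) = 578.83 kJ/kg
Q = 10000 kJ/min = 166.67 kJ/s = 600000 kJ/h
ṁ = Q/Δh = 600000 / 578.83 = 1036.6 kg/h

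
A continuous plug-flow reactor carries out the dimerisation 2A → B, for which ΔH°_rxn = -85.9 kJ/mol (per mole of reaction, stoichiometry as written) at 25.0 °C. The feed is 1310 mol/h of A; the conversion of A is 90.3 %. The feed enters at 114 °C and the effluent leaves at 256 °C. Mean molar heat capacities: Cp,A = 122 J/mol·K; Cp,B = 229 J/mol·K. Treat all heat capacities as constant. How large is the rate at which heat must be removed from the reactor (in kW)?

Extent of reaction ξ = 0.903 × 1310 / 2 = 591.47 mol/h
Reaction term: ξ·ΔH°_rxn = 591.47 × -85.9 = -50807 kJ/h
Sensible, feed 114→25 °C: -14224 kJ/h
Outlet flows (mol/h): A 127.07, B 591.47
Sensible, products 25→256 °C: 34869 kJ/h
Q = ΔH = -30162 kJ/h = -8.3783 kW
Heat removed = 8.3783 kW

Q_out = 8.38 kW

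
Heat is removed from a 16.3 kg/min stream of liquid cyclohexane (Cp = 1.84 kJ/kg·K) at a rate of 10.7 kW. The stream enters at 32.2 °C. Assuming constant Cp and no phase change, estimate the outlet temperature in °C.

Q = 10.7 kW = 642 kJ/min
ΔT = Q/(ṁ·Cp) = 642/(16.3×1.84) = 21.406 K
T_out = 32.2 − 21.406 = 10.794 °C

T_out = 10.8 °C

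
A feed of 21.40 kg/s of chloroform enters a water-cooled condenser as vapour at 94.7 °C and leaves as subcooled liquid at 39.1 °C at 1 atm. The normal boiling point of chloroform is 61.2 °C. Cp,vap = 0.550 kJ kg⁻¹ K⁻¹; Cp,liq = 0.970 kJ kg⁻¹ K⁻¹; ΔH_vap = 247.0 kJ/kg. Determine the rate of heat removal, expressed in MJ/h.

Q_c = 22100 MJ/h

vapour 94.7→61.2 °C: -18.425 kJ/kg
condensation at 61.2 °C: -247 kJ/kg
liquid 61.2→39.1 °C: -21.437 kJ/kg
Δh = -18.425 + -247 + -21.437 = -286.86 kJ/kg
Q = ṁ·Δh = 21.40 kg/s × -286.86 kJ/kg = -6138.8 kJ/s
|Q| = 6138.8 kW = 22100 MJ/h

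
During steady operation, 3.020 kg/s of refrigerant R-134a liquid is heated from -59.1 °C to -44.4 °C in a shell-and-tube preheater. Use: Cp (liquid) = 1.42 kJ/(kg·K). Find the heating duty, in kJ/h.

Q = ṁ·Cp·ΔT = 3.020 × 1.42 × (-44.4 − -59.1) = 63.039 kJ/s
Heating duty = 226940 kJ/h

Q = 227000 kJ/h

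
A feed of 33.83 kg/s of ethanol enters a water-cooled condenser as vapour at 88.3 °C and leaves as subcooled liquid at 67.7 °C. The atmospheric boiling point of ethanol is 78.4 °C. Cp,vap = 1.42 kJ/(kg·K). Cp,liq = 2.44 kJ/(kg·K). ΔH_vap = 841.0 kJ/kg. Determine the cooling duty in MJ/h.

vapour 88.3→78.4 °C: -14.058 kJ/kg
condensation at 78.4 °C: -841 kJ/kg
liquid 78.4→67.7 °C: -26.108 kJ/kg
Δh = -14.058 + -841 + -26.108 = -881.17 kJ/kg
Q = ṁ·Δh = 33.83 kg/s × -881.17 kJ/kg = -29810 kJ/s
|Q| = 29810 kW = 107320 MJ/h

Q_c = 107000 MJ/h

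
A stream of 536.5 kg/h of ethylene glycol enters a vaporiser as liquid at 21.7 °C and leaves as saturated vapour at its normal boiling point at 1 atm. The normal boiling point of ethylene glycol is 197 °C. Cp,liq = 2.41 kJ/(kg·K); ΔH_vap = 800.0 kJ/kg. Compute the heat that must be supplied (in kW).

Q = 182 kW

liquid 21.7→197 °C: 422.47 kJ/kg
vaporisation at 197 °C: 800 kJ/kg
Δh = 422.47 + 800 = 1222.5 kJ/kg
Q = ṁ·Δh = 536.5 kg/h × 1222.5 kJ/kg = 655860 kJ/h
|Q| = 182.18 kW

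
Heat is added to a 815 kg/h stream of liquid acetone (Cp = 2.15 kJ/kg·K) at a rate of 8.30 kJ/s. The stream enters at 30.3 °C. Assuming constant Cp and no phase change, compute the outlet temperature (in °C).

T_out = 47.4 °C

Q = 8.30 kJ/s = 29880 kJ/h
ΔT = Q/(ṁ·Cp) = 29880/(815×2.15) = 17.052 K
T_out = 30.3 + 17.052 = 47.352 °C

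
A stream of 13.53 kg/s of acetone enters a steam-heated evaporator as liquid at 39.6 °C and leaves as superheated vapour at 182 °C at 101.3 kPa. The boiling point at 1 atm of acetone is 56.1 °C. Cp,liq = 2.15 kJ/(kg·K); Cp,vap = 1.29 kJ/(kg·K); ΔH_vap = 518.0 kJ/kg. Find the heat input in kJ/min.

Q = 581000 kJ/min

liquid 39.6→56.1 °C: 35.475 kJ/kg
vaporisation at 56.1 °C: 518 kJ/kg
vapour 56.1→182 °C: 162.41 kJ/kg
Δh = 35.475 + 518 + 162.41 = 715.89 kJ/kg
Q = ṁ·Δh = 13.53 kg/s × 715.89 kJ/kg = 9685.9 kJ/s
|Q| = 9685.9 kW = 581160 kJ/min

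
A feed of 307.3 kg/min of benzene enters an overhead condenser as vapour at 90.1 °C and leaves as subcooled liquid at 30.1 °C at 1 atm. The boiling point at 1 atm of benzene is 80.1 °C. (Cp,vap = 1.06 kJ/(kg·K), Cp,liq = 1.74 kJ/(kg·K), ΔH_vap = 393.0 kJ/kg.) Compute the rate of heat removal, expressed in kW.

Q_c = 2510 kW

vapour 90.1→80.1 °C: -10.6 kJ/kg
condensation at 80.1 °C: -393 kJ/kg
liquid 80.1→30.1 °C: -87 kJ/kg
Δh = -10.6 + -393 + -87 = -490.6 kJ/kg
Q = ṁ·Δh = 307.3 kg/min × -490.6 kJ/kg = -150760 kJ/min
|Q| = 2512.7 kW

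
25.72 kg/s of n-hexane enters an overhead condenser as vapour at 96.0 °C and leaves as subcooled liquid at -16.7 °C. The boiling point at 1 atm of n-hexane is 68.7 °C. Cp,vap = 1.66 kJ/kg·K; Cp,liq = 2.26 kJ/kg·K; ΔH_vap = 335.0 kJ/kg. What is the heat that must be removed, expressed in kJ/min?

vapour 96.0→68.7 °C: -45.318 kJ/kg
condensation at 68.7 °C: -335 kJ/kg
liquid 68.7→-16.7 °C: -193 kJ/kg
Δh = -45.318 + -335 + -193 = -573.32 kJ/kg
Q = ṁ·Δh = 25.72 kg/s × -573.32 kJ/kg = -14746 kJ/s
|Q| = 14746 kW = 884750 kJ/min

Q_c = 885000 kJ/min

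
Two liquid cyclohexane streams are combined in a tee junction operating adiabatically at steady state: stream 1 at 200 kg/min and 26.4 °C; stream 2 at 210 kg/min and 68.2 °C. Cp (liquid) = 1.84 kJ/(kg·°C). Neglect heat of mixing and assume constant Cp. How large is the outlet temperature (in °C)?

T_out = 47.8 °C

Energy balance with Q = 0: Σ ṁᵢCp,ᵢ(T_out − Tᵢ) = 0
Σ ṁᵢCp,ᵢTᵢ = 200×1.84×26.4 + 210×1.84×68.2 = 36068
Σ ṁᵢCp,ᵢ = 200×1.84 + 210×1.84 = 754.4
T_out = 36068 / 754.4 = 47.81 °C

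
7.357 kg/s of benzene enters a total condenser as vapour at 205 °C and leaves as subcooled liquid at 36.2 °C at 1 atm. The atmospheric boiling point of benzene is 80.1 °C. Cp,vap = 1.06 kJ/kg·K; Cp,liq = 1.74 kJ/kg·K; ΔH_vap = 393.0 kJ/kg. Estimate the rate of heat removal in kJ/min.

vapour 205→80.1 °C: -132.39 kJ/kg
condensation at 80.1 °C: -393 kJ/kg
liquid 80.1→36.2 °C: -76.386 kJ/kg
Δh = -132.39 + -393 + -76.386 = -601.78 kJ/kg
Q = ṁ·Δh = 7.357 kg/s × -601.78 kJ/kg = -4427.3 kJ/s
|Q| = 4427.3 kW = 265640 kJ/min

Q_c = 266000 kJ/min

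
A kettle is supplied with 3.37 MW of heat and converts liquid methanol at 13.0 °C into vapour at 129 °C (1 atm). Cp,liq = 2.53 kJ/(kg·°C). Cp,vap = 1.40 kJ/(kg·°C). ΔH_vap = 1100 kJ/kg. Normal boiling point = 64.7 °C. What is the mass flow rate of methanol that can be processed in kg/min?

ṁ = 153 kg/min

Δh = 2.53×(64.7−13.0) + 1100 + 1.40×(129−64.7) = 1320.8 kJ/kg
Q = 3.37 MW = 3370 kJ/s = 202200 kJ/min
ṁ = Q/Δh = 202200 / 1320.8 = 153.09 kg/min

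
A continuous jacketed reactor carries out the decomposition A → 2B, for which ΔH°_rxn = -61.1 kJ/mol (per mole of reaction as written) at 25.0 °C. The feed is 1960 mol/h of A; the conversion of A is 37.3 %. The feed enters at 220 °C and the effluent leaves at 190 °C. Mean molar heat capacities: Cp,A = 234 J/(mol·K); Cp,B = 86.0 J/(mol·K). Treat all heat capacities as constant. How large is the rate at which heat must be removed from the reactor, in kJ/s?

Q_out = 18.3 kJ/s

Extent of reaction ξ = 0.373 × 1960 = 731.08 mol/h
Reaction term: ξ·ΔH°_rxn = 731.08 × -61.1 = -44669 kJ/h
Sensible, feed 220→25 °C: -89435 kJ/h
Outlet flows (mol/h): A 1228.9, B 1462.2
Sensible, products 25→190 °C: 68197 kJ/h
Q = ΔH = -65907 kJ/h = -18.308 kW
Heat removed = 18.308 kJ/s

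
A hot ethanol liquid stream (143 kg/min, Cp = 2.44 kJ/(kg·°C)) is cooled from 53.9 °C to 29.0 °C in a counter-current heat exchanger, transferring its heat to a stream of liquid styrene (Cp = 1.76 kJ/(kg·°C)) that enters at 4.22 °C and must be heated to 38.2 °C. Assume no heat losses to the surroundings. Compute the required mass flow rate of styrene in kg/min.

Heat released by hot stream: Q = 143 × 2.44 × (53.9 − 29.0) = 8688.1 kJ/min
Energy balance on cold side (adiabatic exchanger): Q = ṁ_c·Cp_c·(T_c,out − T_c,in)
ṁ_c = 8688.1 / [1.76 × (38.2 − 4.22)] = 145.27 kg/min

ṁ_c = 145 kg/min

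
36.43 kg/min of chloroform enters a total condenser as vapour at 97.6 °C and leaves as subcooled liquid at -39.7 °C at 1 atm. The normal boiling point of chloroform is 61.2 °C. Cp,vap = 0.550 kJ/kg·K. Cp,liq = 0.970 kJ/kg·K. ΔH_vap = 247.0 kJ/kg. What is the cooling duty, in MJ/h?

vapour 97.6→61.2 °C: -20.02 kJ/kg
condensation at 61.2 °C: -247 kJ/kg
liquid 61.2→-39.7 °C: -97.873 kJ/kg
Δh = -20.02 + -247 + -97.873 = -364.89 kJ/kg
Q = ṁ·Δh = 36.43 kg/min × -364.89 kJ/kg = -13293 kJ/min
|Q| = 221.55 kW = 797.58 MJ/h

Q_c = 798 MJ/h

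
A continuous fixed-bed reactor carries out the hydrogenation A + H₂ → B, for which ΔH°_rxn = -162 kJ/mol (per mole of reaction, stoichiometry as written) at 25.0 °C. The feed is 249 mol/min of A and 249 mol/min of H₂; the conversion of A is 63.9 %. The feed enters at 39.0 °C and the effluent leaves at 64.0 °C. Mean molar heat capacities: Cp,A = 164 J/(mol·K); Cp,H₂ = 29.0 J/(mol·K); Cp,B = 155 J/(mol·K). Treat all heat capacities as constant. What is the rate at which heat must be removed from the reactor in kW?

Extent of reaction ξ = 0.639 × 249 = 159.11 mol/min
Reaction term: ξ·ΔH°_rxn = 159.11 × -162 = -25776 kJ/min
Sensible, feed 39.0→25 °C: -672.8 kJ/min
Outlet flows (mol/min): A 89.889, H₂ 89.889, B 159.11
Sensible, products 25→64.0 °C: 1638.4 kJ/min
Q = ΔH = -24810 kJ/min = -413.51 kW
Heat removed = 413.51 kW

Q_out = 414 kW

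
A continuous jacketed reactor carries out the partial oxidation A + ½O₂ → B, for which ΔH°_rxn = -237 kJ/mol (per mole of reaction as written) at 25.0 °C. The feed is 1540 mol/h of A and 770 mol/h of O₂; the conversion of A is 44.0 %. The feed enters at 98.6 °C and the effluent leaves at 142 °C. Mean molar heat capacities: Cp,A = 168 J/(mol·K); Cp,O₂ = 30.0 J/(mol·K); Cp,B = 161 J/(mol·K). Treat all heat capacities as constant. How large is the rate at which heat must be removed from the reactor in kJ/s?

Q_out = 41.7 kJ/s

Extent of reaction ξ = 0.440 × 1540 = 677.6 mol/h
Reaction term: ξ·ΔH°_rxn = 677.6 × -237 = -160590 kJ/h
Sensible, feed 98.6→25 °C: -20742 kJ/h
Outlet flows (mol/h): A 862.4, O₂ 431.2, B 677.6
Sensible, products 25→142 °C: 31229 kJ/h
Q = ΔH = -150100 kJ/h = -41.696 kW
Heat removed = 41.696 kJ/s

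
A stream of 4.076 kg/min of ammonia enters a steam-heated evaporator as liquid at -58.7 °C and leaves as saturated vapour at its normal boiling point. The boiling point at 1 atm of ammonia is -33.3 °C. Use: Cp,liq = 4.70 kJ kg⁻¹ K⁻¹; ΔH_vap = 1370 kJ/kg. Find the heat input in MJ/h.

Q = 364 MJ/h

liquid -58.7→-33.3 °C: 119.38 kJ/kg
vaporisation at -33.3 °C: 1370 kJ/kg
Δh = 119.38 + 1370 = 1489.4 kJ/kg
Q = ṁ·Δh = 4.076 kg/min × 1489.4 kJ/kg = 6070.7 kJ/min
|Q| = 101.18 kW = 364.24 MJ/h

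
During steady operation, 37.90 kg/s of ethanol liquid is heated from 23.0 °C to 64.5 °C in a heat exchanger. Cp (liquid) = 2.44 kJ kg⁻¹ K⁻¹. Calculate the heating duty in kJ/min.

Q = 230000 kJ/min

Q = ṁ·Cp·ΔT = 37.90 × 2.44 × (64.5 − 23.0) = 3837.8 kJ/s
Heating duty = 230270 kJ/min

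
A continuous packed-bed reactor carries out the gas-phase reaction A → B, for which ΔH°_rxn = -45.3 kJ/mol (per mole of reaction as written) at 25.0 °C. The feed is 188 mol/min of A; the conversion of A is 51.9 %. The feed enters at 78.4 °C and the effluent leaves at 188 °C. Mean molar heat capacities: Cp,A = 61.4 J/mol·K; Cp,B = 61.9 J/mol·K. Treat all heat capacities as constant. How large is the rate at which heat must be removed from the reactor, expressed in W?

Q_out = 52400 W

Extent of reaction ξ = 0.519 × 188 = 97.572 mol/min
Reaction term: ξ·ΔH°_rxn = 97.572 × -45.3 = -4420 kJ/min
Sensible, feed 78.4→25 °C: -616.41 kJ/min
Outlet flows (mol/min): A 90.428, B 97.572
Sensible, products 25→188 °C: 1889.5 kJ/min
Q = ΔH = -3146.9 kJ/min = -52.449 kW
Heat removed = 52449 W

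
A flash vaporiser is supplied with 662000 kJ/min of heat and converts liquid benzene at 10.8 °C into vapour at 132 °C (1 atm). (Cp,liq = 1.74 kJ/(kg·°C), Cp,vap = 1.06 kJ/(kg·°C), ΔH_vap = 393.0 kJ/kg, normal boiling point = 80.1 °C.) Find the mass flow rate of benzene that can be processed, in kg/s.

ṁ = 19.4 kg/s

Δh = 1.74×(80.1−10.8) + 393.0 + 1.06×(132−80.1) = 568.6 kJ/kg
Q = 662000 kJ/min = 11033 kJ/s = 11033 kJ/s
ṁ = Q/Δh = 11033 / 568.6 = 19.405 kg/s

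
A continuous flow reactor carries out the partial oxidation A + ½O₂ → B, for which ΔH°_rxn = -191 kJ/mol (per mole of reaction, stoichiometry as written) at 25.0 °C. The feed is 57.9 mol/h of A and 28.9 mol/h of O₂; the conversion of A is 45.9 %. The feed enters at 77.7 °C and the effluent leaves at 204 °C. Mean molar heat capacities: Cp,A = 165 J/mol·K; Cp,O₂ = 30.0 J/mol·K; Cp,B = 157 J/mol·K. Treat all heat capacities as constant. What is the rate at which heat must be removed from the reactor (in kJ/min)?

Extent of reaction ξ = 0.459 × 57.9 = 26.576 mol/h
Reaction term: ξ·ΔH°_rxn = 26.576 × -191 = -5076 kJ/h
Sensible, feed 77.7→25 °C: -549.16 kJ/h
Outlet flows (mol/h): A 31.324, O₂ 15.612, B 26.576
Sensible, products 25→204 °C: 1755.9 kJ/h
Q = ΔH = -3869.3 kJ/h = -1.0748 kW
Heat removed = 64.489 kJ/min

Q_out = 64.5 kJ/min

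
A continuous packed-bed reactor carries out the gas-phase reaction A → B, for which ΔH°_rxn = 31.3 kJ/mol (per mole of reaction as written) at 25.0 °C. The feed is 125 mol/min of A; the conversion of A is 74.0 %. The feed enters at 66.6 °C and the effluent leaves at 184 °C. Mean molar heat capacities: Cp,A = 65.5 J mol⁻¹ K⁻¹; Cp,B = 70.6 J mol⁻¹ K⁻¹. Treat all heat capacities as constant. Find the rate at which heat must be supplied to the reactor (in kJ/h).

Q_in = 236000 kJ/h

Extent of reaction ξ = 0.740 × 125 = 92.5 mol/min
Reaction term: ξ·ΔH°_rxn = 92.5 × 31.3 = 2895.2 kJ/min
Sensible, feed 66.6→25 °C: -340.6 kJ/min
Outlet flows (mol/min): A 32.5, B 92.5
Sensible, products 25→184 °C: 1376.8 kJ/min
Q = ΔH = 3931.5 kJ/min = 65.525 kW
Heat supplied = 235890 kJ/h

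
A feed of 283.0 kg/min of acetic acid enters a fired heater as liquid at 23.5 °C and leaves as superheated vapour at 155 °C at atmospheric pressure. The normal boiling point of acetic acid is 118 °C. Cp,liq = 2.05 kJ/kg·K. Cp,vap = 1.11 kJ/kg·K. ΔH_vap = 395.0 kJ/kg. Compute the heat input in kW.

liquid 23.5→118 °C: 193.72 kJ/kg
vaporisation at 118 °C: 395 kJ/kg
vapour 118→155 °C: 41.07 kJ/kg
Δh = 193.72 + 395 + 41.07 = 629.79 kJ/kg
Q = ṁ·Δh = 283.0 kg/min × 629.79 kJ/kg = 178230 kJ/min
|Q| = 2970.5 kW

Q = 2970 kW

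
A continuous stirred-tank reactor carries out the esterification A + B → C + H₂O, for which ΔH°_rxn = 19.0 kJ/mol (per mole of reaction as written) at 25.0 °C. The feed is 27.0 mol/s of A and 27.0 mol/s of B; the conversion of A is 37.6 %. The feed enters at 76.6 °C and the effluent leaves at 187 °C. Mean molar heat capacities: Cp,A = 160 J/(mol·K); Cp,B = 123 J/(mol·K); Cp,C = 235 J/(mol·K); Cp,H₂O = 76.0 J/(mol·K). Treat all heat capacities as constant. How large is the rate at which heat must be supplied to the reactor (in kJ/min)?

Q_in = 65000 kJ/min

Extent of reaction ξ = 0.376 × 27.0 = 10.152 mol/s
Reaction term: ξ·ΔH°_rxn = 10.152 × 19.0 = 192.89 kJ/s
Sensible, feed 76.6→25 °C: -394.28 kJ/s
Outlet flows (mol/s): A 16.848, B 16.848, C 10.152, H₂O 10.152
Sensible, products 25→187 °C: 1283.9 kJ/s
Q = ΔH = 1082.5 kJ/s = 1082.5 kW
Heat supplied = 64950 kJ/min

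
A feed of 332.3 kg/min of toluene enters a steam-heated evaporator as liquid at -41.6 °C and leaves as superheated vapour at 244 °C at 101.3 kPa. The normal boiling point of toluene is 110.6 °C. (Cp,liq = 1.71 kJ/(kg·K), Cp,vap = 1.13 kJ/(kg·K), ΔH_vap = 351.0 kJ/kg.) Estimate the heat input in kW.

Q = 4220 kW

liquid -41.6→110.6 °C: 260.26 kJ/kg
vaporisation at 110.6 °C: 351 kJ/kg
vapour 110.6→244 °C: 150.74 kJ/kg
Δh = 260.26 + 351 + 150.74 = 762 kJ/kg
Q = ṁ·Δh = 332.3 kg/min × 762 kJ/kg = 253210 kJ/min
|Q| = 4220.2 kW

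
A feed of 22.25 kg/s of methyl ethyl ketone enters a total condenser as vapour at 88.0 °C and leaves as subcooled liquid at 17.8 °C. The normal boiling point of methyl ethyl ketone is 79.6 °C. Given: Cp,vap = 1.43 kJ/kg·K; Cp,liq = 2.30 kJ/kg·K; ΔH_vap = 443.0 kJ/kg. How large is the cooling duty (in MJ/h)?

Q_c = 47800 MJ/h

vapour 88.0→79.6 °C: -12.012 kJ/kg
condensation at 79.6 °C: -443 kJ/kg
liquid 79.6→17.8 °C: -142.14 kJ/kg
Δh = -12.012 + -443 + -142.14 = -597.15 kJ/kg
Q = ṁ·Δh = 22.25 kg/s × -597.15 kJ/kg = -13287 kJ/s
|Q| = 13287 kW = 47832 MJ/h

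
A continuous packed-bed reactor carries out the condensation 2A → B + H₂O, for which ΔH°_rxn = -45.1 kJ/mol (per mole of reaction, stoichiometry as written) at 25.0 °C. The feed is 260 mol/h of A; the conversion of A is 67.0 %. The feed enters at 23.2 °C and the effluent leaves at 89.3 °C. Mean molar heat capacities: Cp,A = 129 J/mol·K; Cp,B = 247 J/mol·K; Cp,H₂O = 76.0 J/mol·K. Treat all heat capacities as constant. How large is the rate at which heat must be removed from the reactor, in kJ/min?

Q_out = 22.5 kJ/min

Extent of reaction ξ = 0.670 × 260 / 2 = 87.1 mol/h
Reaction term: ξ·ΔH°_rxn = 87.1 × -45.1 = -3928.2 kJ/h
Sensible, feed 23.2→25 °C: 60.372 kJ/h
Outlet flows (mol/h): A 85.8, B 87.1, H₂O 87.1
Sensible, products 25→89.3 °C: 2520.7 kJ/h
Q = ΔH = -1347.2 kJ/h = -0.37422 kW
Heat removed = 22.453 kJ/min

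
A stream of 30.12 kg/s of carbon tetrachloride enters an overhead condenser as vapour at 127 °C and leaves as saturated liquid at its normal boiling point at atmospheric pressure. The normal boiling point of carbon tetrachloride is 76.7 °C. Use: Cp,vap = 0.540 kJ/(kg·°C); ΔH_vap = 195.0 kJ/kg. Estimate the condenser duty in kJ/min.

vapour 127→76.7 °C: -27.162 kJ/kg
condensation at 76.7 °C: -195 kJ/kg
Δh = -27.162 + -195 = -222.16 kJ/kg
Q = ṁ·Δh = 30.12 kg/s × -222.16 kJ/kg = -6691.5 kJ/s
|Q| = 6691.5 kW = 401490 kJ/min

Q_c = 401000 kJ/min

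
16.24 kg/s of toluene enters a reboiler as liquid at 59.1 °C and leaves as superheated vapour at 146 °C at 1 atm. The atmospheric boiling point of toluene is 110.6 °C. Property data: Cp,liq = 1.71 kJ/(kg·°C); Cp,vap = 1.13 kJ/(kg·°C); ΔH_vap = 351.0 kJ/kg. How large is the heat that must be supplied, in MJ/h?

liquid 59.1→110.6 °C: 88.065 kJ/kg
vaporisation at 110.6 °C: 351 kJ/kg
vapour 110.6→146 °C: 40.002 kJ/kg
Δh = 88.065 + 351 + 40.002 = 479.07 kJ/kg
Q = ṁ·Δh = 16.24 kg/s × 479.07 kJ/kg = 7780 kJ/s
|Q| = 7780 kW = 28008 MJ/h

Q = 28000 MJ/h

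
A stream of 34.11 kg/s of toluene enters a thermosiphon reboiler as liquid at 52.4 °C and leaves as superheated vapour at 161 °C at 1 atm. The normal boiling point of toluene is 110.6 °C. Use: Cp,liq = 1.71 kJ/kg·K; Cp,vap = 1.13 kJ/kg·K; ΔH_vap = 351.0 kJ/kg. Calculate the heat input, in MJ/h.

Q = 62300 MJ/h

liquid 52.4→110.6 °C: 99.522 kJ/kg
vaporisation at 110.6 °C: 351 kJ/kg
vapour 110.6→161 °C: 56.952 kJ/kg
Δh = 99.522 + 351 + 56.952 = 507.47 kJ/kg
Q = ṁ·Δh = 34.11 kg/s × 507.47 kJ/kg = 17310 kJ/s
|Q| = 17310 kW = 62316 MJ/h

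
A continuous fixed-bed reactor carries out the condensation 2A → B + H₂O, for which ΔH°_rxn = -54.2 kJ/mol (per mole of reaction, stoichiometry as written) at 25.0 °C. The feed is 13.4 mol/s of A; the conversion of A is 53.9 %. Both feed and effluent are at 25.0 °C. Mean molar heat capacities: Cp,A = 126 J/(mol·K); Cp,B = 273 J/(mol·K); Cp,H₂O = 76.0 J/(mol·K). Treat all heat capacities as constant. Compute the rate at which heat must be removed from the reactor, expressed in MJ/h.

Extent of reaction ξ = 0.539 × 13.4 / 2 = 3.6113 mol/s
Reaction term: ξ·ΔH°_rxn = 3.6113 × -54.2 = -195.73 kJ/s
Q = ΔH = -195.73 kJ/s = -195.73 kW
Heat removed = 704.64 MJ/h

Q_out = 705 MJ/h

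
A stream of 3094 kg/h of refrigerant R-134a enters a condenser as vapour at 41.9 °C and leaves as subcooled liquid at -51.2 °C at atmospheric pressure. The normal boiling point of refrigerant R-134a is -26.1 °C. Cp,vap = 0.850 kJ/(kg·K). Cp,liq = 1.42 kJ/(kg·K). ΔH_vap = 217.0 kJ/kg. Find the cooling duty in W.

Q_c = 267000 W

vapour 41.9→-26.1 °C: -57.8 kJ/kg
condensation at -26.1 °C: -217 kJ/kg
liquid -26.1→-51.2 °C: -35.642 kJ/kg
Δh = -57.8 + -217 + -35.642 = -310.44 kJ/kg
Q = ṁ·Δh = 3094 kg/h × -310.44 kJ/kg = -960510 kJ/h
|Q| = 266.81 kW = 266810 W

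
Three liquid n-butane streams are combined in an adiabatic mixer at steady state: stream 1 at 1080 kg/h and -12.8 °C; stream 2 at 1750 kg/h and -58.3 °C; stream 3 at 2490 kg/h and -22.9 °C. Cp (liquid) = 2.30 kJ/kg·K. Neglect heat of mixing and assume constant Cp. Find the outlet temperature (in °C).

T_out = -32.5 °C

Adiabatic, steady state ⇒ Σ ṁᵢCp,ᵢ(T_out − Tᵢ) = 0
Σ ṁᵢCp,ᵢTᵢ = 1080×2.30×-12.8 + 1750×2.30×-58.3 + 2490×2.30×-22.9 = -397600
Σ ṁᵢCp,ᵢ = 1080×2.30 + 1750×2.30 + 2490×2.30 = 12236
T_out = -397600 / 12236 = -32.494 °C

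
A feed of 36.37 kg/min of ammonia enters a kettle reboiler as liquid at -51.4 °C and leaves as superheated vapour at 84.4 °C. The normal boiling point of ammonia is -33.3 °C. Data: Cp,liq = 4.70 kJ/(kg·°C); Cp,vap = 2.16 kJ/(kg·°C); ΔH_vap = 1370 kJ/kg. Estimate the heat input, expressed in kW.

Q = 1040 kW

liquid -51.4→-33.3 °C: 85.07 kJ/kg
vaporisation at -33.3 °C: 1370 kJ/kg
vapour -33.3→84.4 °C: 254.23 kJ/kg
Δh = 85.07 + 1370 + 254.23 = 1709.3 kJ/kg
Q = ṁ·Δh = 36.37 kg/min × 1709.3 kJ/kg = 62167 kJ/min
|Q| = 1036.1 kW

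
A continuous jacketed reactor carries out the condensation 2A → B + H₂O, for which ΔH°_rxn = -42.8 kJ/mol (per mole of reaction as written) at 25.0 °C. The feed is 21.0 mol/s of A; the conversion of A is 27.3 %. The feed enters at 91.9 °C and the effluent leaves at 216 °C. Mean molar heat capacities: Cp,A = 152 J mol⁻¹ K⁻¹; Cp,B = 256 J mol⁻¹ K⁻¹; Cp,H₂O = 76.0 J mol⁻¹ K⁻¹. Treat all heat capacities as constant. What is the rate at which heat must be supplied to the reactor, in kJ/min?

Extent of reaction ξ = 0.273 × 21.0 / 2 = 2.8665 mol/s
Reaction term: ξ·ΔH°_rxn = 2.8665 × -42.8 = -122.69 kJ/s
Sensible, feed 91.9→25 °C: -213.54 kJ/s
Outlet flows (mol/s): A 15.267, B 2.8665, H₂O 2.8665
Sensible, products 25→216 °C: 625 kJ/s
Q = ΔH = 288.77 kJ/s = 288.77 kW
Heat supplied = 17326 kJ/min

Q_in = 17300 kJ/min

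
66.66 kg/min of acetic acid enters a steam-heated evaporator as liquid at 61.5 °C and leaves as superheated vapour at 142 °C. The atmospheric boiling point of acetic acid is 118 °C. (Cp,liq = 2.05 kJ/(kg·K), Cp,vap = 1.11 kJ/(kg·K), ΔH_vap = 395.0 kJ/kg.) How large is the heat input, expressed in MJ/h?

Q = 2150 MJ/h

liquid 61.5→118 °C: 115.82 kJ/kg
vaporisation at 118 °C: 395 kJ/kg
vapour 118→142 °C: 26.64 kJ/kg
Δh = 115.82 + 395 + 26.64 = 537.47 kJ/kg
Q = ṁ·Δh = 66.66 kg/min × 537.47 kJ/kg = 35827 kJ/min
|Q| = 597.12 kW = 2149.6 MJ/h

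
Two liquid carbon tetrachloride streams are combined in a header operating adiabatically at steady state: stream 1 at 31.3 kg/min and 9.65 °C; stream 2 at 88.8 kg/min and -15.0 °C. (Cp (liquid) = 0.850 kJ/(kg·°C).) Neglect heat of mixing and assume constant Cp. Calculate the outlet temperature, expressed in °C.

T_out = -8.58 °C

No heat crosses the boundary, so H_out = H_in.
Σ ṁᵢCp,ᵢTᵢ = 31.3×0.850×9.65 + 88.8×0.850×-15.0 = -875.46
Σ ṁᵢCp,ᵢ = 31.3×0.850 + 88.8×0.850 = 102.08
T_out = -875.46 / 102.08 = -8.5758 °C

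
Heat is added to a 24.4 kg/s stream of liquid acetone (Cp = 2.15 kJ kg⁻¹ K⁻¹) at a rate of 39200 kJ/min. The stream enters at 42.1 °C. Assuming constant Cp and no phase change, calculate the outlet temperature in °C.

T_out = 54.6 °C

Q = 39200 kJ/min = 653.33 kJ/s
ΔT = Q/(ṁ·Cp) = 653.33/(24.4×2.15) = 12.454 K
T_out = 42.1 + 12.454 = 54.554 °C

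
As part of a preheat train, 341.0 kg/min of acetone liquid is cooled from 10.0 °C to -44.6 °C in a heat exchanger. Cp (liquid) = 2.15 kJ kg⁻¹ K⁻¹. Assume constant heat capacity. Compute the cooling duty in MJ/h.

Q = ṁ·Cp·ΔT = 341.0 × 2.15 × (-44.6 − 10.0) = -40030 kJ/min
Converting: 40030 / 60 s = 667.17 kW
Cooling duty = 2401.8 MJ/h

Q_c = 2400 MJ/h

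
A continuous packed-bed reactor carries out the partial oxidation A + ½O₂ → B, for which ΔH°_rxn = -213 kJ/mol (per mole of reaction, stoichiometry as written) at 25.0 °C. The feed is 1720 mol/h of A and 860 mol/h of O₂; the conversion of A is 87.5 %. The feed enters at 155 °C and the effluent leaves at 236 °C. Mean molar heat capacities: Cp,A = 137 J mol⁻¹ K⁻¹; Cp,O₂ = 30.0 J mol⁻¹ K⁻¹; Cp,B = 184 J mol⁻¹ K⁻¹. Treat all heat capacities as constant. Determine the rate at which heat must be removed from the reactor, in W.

Extent of reaction ξ = 0.875 × 1720 = 1505 mol/h
Reaction term: ξ·ΔH°_rxn = 1505 × -213 = -320560 kJ/h
Sensible, feed 155→25 °C: -33987 kJ/h
Outlet flows (mol/h): A 215, O₂ 107.5, B 1505
Sensible, products 25→236 °C: 65326 kJ/h
Q = ΔH = -289230 kJ/h = -80.341 kW
Heat removed = 80341 W

Q_out = 80300 W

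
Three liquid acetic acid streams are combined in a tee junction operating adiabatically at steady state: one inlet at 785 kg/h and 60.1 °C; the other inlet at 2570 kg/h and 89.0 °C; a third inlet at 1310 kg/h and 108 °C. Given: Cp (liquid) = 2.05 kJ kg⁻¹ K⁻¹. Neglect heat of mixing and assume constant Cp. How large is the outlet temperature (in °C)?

Adiabatic, steady state ⇒ Σ ṁᵢCp,ᵢ(T_out − Tᵢ) = 0
T_out = Σ ṁᵢCp,ᵢTᵢ / Σ ṁᵢCp,ᵢ
      = 855650 / 9563.2 = 89.472 °C

T_out = 89.5 °C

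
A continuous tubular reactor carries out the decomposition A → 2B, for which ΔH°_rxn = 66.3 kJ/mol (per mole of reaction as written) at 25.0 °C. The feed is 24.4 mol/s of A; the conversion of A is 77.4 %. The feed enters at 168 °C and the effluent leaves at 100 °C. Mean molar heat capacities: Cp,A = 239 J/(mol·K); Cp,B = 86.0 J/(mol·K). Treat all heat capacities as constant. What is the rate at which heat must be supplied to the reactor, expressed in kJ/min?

Extent of reaction ξ = 0.774 × 24.4 = 18.886 mol/s
Reaction term: ξ·ΔH°_rxn = 18.886 × 66.3 = 1252.1 kJ/s
Sensible, feed 168→25 °C: -833.92 kJ/s
Outlet flows (mol/s): A 5.5144, B 37.771
Sensible, products 25→100 °C: 342.47 kJ/s
Q = ΔH = 760.67 kJ/s = 760.67 kW
Heat supplied = 45640 kJ/min

Q_in = 45600 kJ/min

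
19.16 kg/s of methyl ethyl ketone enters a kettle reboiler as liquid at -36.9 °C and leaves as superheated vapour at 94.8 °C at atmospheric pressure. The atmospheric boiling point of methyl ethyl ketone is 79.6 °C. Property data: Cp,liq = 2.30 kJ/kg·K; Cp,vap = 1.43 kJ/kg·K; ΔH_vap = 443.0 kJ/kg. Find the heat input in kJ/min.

liquid -36.9→79.6 °C: 267.95 kJ/kg
vaporisation at 79.6 °C: 443 kJ/kg
vapour 79.6→94.8 °C: 21.736 kJ/kg
Δh = 267.95 + 443 + 21.736 = 732.69 kJ/kg
Q = ṁ·Δh = 19.16 kg/s × 732.69 kJ/kg = 14038 kJ/s
|Q| = 14038 kW = 842300 kJ/min

Q = 842000 kJ/min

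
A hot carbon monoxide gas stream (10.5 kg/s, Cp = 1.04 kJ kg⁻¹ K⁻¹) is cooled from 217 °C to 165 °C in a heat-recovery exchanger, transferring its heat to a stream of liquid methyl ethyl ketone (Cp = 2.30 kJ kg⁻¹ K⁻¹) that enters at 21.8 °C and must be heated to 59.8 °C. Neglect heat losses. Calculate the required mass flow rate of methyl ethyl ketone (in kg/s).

Heat released by hot stream: Q = 10.5 × 1.04 × (217 − 165) = 567.84 kJ/s
Energy balance on cold side (adiabatic exchanger): Q = ṁ_c·Cp_c·(T_c,out − T_c,in)
ṁ_c = 567.84 / [2.30 × (59.8 − 21.8)] = 6.497 kg/s

ṁ_c = 6.50 kg/s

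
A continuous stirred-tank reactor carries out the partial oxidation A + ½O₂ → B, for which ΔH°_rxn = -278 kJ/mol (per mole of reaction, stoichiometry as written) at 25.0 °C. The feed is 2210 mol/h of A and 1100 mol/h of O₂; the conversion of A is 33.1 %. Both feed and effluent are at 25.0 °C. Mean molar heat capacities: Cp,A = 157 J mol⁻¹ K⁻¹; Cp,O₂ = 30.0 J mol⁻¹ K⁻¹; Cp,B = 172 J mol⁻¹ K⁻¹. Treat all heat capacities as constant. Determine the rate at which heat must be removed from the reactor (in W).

Q_out = 56500 W

Extent of reaction ξ = 0.331 × 2210 = 731.51 mol/h
Reaction term: ξ·ΔH°_rxn = 731.51 × -278 = -203360 kJ/h
Q = ΔH = -203360 kJ/h = -56.489 kW
Heat removed = 56489 W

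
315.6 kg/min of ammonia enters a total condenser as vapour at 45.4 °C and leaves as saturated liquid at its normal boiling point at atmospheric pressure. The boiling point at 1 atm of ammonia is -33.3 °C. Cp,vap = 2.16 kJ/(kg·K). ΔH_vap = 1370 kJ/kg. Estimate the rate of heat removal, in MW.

vapour 45.4→-33.3 °C: -169.99 kJ/kg
condensation at -33.3 °C: -1370 kJ/kg
Δh = -169.99 + -1370 = -1540 kJ/kg
Q = ṁ·Δh = 315.6 kg/min × -1540 kJ/kg = -486020 kJ/min
|Q| = 8100.4 kW = 8.1004 MW

Q_c = 8.10 MW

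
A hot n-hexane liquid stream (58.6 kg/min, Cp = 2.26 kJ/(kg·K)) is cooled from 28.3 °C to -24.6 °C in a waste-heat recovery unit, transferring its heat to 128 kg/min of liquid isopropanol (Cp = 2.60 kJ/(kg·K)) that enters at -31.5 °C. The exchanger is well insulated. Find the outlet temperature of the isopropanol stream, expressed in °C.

T_c,out = -10.4 °C

Heat released by hot stream: Q = 58.6 × 2.26 × (28.3 − -24.6) = 7005.9 kJ/min
Energy balance on cold side (adiabatic exchanger): Q = ṁ_c·Cp_c·(T_c,out − T_c,in)
T_c,out = -31.5 + 7005.9/(128 × 2.60) = -10.449 °C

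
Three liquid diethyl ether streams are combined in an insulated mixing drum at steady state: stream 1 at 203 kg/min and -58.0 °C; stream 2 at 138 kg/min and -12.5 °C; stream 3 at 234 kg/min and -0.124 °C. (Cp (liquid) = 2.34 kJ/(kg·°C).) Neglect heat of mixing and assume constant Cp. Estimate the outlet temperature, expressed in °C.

T_out = -23.5 °C

No heat crosses the boundary, so H_out = H_in.
T_out = Σ ṁᵢCp,ᵢTᵢ / Σ ṁᵢCp,ᵢ
      = -31656 / 1345.5 = -23.527 °C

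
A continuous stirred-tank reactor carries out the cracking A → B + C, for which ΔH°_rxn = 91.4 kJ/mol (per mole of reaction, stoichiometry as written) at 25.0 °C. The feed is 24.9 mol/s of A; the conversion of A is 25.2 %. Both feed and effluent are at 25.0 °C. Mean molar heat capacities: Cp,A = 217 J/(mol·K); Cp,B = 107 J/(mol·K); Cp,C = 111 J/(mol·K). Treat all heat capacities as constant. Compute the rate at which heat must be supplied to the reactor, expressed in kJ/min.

Extent of reaction ξ = 0.252 × 24.9 = 6.2748 mol/s
Reaction term: ξ·ΔH°_rxn = 6.2748 × 91.4 = 573.52 kJ/s
Q = ΔH = 573.52 kJ/s = 573.52 kW
Heat supplied = 34411 kJ/min

Q_in = 34400 kJ/min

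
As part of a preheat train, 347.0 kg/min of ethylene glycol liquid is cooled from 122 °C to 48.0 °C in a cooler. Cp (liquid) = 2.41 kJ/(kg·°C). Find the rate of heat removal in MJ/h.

Q_c = 3710 MJ/h

Q = ṁ·Cp·ΔT = 347.0 × 2.41 × (48.0 − 122) = -61884 kJ/min
Converting: 61884 / 60 s = 1031.4 kW
Cooling duty = 3713 MJ/h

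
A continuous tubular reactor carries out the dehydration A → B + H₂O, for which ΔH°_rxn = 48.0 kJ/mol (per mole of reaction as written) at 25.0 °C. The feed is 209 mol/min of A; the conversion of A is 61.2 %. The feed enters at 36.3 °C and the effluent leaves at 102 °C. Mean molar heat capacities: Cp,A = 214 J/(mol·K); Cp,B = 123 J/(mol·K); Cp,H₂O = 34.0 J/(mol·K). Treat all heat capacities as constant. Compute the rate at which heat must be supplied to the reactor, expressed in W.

Extent of reaction ξ = 0.612 × 209 = 127.91 mol/min
Reaction term: ξ·ΔH°_rxn = 127.91 × 48.0 = 6139.6 kJ/min
Sensible, feed 36.3→25 °C: -505.4 kJ/min
Outlet flows (mol/min): A 81.092, B 127.91, H₂O 127.91
Sensible, products 25→102 °C: 2882.5 kJ/min
Q = ΔH = 8516.7 kJ/min = 141.94 kW
Heat supplied = 141940 W

Q_in = 142000 W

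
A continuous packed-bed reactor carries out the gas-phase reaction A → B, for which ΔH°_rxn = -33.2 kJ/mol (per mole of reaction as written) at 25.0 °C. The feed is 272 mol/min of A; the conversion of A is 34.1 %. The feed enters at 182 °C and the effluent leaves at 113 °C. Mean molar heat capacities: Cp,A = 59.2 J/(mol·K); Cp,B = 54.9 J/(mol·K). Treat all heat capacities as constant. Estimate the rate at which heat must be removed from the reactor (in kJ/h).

Q_out = 254000 kJ/h

Extent of reaction ξ = 0.341 × 272 = 92.752 mol/min
Reaction term: ξ·ΔH°_rxn = 92.752 × -33.2 = -3079.4 kJ/min
Sensible, feed 182→25 °C: -2528.1 kJ/min
Outlet flows (mol/min): A 179.25, B 92.752
Sensible, products 25→113 °C: 1381.9 kJ/min
Q = ΔH = -4225.5 kJ/min = -70.425 kW
Heat removed = 253530 kJ/h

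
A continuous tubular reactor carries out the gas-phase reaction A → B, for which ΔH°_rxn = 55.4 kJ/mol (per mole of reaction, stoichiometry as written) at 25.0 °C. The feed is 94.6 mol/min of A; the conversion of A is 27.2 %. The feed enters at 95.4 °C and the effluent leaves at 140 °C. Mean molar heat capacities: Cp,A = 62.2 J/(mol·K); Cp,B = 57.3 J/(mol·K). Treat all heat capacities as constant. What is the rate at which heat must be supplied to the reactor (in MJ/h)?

Extent of reaction ξ = 0.272 × 94.6 = 25.731 mol/min
Reaction term: ξ·ΔH°_rxn = 25.731 × 55.4 = 1425.5 kJ/min
Sensible, feed 95.4→25 °C: -414.24 kJ/min
Outlet flows (mol/min): A 68.869, B 25.731
Sensible, products 25→140 °C: 662.17 kJ/min
Q = ΔH = 1673.4 kJ/min = 27.891 kW
Heat supplied = 100.41 MJ/h

Q_in = 100 MJ/h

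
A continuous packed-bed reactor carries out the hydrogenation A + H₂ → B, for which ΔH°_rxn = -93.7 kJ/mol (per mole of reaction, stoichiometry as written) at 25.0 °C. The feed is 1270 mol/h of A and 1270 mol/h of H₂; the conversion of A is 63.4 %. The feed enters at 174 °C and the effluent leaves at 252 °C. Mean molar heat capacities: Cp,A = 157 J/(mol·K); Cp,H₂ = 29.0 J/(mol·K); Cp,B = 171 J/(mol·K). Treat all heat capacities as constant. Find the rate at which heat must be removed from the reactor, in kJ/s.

Q_out = 16.6 kJ/s

Extent of reaction ξ = 0.634 × 1270 = 805.18 mol/h
Reaction term: ξ·ΔH°_rxn = 805.18 × -93.7 = -75445 kJ/h
Sensible, feed 174→25 °C: -35197 kJ/h
Outlet flows (mol/h): A 464.82, H₂ 464.82, B 805.18
Sensible, products 25→252 °C: 50880 kJ/h
Q = ΔH = -59762 kJ/h = -16.601 kW
Heat removed = 16.601 kJ/s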